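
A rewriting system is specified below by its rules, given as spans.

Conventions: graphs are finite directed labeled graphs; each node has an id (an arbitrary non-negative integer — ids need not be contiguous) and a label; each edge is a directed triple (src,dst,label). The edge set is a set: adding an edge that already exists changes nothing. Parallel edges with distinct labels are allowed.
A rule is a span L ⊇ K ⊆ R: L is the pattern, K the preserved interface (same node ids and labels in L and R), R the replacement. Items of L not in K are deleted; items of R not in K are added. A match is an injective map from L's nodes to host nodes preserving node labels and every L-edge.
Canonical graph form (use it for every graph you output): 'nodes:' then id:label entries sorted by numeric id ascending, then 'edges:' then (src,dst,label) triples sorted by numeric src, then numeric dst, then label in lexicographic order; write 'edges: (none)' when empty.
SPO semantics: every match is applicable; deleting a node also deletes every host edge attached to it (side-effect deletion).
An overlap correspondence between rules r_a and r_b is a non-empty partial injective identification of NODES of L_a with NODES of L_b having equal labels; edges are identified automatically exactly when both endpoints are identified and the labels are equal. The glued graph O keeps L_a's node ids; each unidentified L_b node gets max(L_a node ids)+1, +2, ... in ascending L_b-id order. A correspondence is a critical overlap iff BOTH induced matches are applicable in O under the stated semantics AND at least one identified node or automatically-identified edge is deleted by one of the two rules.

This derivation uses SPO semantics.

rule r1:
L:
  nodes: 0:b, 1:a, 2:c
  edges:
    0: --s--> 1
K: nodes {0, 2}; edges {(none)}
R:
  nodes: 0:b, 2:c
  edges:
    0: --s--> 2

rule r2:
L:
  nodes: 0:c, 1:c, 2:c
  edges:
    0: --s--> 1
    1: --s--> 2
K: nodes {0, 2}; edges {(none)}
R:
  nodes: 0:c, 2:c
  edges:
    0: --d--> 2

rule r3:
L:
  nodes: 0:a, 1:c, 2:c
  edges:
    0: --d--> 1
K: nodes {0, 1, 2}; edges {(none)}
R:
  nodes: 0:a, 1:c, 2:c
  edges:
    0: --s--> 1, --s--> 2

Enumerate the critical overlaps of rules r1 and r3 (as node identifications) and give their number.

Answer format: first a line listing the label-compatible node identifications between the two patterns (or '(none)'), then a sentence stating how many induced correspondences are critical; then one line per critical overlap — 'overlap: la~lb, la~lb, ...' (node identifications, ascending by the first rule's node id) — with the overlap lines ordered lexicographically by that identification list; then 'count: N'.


label-compatible node identifications between L(r1) and L(r3): 1~0, 2~1, 2~2
3 of the induced correspondences are critical overlaps of r1 and r3.
overlap: 1~0
overlap: 1~0, 2~1
overlap: 1~0, 2~2
count: 3


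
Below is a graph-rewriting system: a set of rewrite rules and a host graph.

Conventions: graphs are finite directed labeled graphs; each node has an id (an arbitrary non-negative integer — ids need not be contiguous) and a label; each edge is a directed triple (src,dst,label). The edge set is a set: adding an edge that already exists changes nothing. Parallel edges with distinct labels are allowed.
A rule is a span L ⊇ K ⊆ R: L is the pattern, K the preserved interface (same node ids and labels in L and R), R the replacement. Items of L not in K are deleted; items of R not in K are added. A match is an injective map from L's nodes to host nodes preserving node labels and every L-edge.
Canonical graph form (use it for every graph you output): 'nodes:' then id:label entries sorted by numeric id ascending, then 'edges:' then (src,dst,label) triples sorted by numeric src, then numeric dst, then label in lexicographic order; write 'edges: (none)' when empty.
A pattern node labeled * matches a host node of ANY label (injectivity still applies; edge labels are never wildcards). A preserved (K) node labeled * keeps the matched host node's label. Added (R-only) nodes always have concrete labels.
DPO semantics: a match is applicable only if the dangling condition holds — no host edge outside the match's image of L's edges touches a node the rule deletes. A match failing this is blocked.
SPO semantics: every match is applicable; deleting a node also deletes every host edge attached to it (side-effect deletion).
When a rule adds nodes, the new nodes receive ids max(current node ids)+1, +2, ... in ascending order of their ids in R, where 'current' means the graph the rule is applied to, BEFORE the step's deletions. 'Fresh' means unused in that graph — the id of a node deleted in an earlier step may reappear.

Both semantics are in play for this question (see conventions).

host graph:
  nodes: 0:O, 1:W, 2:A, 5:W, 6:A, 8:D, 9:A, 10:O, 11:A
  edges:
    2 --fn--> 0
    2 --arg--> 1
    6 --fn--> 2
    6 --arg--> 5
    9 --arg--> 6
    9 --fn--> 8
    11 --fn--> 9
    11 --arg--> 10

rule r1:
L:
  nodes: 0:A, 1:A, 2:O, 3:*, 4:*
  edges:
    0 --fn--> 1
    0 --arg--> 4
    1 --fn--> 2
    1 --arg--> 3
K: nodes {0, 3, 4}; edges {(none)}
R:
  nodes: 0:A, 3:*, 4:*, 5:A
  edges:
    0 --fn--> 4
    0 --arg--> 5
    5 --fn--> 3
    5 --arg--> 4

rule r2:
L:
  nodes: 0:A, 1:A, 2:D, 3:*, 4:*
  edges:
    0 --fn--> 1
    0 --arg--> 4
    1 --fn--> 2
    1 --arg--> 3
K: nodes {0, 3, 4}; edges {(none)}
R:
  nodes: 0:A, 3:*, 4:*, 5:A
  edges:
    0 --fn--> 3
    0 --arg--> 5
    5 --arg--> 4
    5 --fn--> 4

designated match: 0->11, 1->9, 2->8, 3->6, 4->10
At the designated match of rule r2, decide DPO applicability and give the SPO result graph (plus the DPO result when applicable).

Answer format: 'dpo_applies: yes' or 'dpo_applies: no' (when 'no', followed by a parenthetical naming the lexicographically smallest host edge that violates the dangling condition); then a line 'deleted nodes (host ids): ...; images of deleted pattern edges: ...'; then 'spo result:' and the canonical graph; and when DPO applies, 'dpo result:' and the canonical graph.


dpo_applies: yes
deleted nodes (host ids): 8, 9; images of deleted pattern edges: (9,6,arg); (9,8,fn); (11,9,fn); (11,10,arg)
spo result:
nodes: 0:O, 1:W, 2:A, 5:W, 6:A, 10:O, 11:A, 12:A
edges: (2,0,fn); (2,1,arg); (6,2,fn); (6,5,arg); (11,6,fn); (11,12,arg); (12,10,arg); (12,10,fn)
dpo result:
nodes: 0:O, 1:W, 2:A, 5:W, 6:A, 10:O, 11:A, 12:A
edges: (2,0,fn); (2,1,arg); (6,2,fn); (6,5,arg); (11,6,fn); (11,12,arg); (12,10,arg); (12,10,fn)


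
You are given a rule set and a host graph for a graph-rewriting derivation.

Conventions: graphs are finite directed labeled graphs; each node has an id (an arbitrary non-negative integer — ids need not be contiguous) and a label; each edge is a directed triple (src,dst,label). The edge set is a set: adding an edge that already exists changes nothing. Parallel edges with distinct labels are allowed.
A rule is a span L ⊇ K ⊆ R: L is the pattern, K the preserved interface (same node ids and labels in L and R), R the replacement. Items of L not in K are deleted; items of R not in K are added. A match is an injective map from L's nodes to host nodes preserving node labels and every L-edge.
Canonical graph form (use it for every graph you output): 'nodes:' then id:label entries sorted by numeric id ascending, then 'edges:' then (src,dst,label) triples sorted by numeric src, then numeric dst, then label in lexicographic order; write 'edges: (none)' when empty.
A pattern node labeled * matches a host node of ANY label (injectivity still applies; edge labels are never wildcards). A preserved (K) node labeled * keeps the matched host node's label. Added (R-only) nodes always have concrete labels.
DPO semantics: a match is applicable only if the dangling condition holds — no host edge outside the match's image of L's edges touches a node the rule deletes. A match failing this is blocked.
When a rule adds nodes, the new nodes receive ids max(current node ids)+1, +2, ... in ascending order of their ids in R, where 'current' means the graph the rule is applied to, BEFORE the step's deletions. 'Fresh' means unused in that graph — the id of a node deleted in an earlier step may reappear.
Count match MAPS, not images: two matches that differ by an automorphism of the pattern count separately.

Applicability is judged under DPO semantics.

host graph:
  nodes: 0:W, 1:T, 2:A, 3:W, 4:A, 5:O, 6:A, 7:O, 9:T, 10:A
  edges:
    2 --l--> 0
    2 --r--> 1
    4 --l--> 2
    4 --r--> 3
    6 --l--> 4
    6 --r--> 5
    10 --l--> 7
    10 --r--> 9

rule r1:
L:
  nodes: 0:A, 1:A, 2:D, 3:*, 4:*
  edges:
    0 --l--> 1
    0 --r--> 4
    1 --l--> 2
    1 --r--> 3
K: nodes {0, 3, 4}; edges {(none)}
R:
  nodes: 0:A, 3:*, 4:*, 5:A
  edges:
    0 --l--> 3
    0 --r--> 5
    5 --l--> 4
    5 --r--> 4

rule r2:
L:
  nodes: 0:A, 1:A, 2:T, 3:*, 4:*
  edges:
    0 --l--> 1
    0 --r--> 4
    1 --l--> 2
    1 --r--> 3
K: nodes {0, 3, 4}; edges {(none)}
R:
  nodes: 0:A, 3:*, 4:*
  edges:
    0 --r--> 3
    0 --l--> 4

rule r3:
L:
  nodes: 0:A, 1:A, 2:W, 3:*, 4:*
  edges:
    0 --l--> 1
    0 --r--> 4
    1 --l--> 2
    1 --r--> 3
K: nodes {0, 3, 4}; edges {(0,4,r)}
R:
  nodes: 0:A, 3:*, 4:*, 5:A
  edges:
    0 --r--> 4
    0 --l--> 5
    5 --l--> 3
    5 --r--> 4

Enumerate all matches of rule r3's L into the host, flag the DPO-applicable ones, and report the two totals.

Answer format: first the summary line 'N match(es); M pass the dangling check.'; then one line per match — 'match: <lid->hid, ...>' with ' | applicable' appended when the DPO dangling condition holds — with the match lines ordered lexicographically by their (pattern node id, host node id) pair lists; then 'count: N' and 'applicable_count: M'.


1 match(es); 1 pass the dangling check.
match: 0->4, 1->2, 2->0, 3->1, 4->3 | applicable
count: 1
applicable_count: 1


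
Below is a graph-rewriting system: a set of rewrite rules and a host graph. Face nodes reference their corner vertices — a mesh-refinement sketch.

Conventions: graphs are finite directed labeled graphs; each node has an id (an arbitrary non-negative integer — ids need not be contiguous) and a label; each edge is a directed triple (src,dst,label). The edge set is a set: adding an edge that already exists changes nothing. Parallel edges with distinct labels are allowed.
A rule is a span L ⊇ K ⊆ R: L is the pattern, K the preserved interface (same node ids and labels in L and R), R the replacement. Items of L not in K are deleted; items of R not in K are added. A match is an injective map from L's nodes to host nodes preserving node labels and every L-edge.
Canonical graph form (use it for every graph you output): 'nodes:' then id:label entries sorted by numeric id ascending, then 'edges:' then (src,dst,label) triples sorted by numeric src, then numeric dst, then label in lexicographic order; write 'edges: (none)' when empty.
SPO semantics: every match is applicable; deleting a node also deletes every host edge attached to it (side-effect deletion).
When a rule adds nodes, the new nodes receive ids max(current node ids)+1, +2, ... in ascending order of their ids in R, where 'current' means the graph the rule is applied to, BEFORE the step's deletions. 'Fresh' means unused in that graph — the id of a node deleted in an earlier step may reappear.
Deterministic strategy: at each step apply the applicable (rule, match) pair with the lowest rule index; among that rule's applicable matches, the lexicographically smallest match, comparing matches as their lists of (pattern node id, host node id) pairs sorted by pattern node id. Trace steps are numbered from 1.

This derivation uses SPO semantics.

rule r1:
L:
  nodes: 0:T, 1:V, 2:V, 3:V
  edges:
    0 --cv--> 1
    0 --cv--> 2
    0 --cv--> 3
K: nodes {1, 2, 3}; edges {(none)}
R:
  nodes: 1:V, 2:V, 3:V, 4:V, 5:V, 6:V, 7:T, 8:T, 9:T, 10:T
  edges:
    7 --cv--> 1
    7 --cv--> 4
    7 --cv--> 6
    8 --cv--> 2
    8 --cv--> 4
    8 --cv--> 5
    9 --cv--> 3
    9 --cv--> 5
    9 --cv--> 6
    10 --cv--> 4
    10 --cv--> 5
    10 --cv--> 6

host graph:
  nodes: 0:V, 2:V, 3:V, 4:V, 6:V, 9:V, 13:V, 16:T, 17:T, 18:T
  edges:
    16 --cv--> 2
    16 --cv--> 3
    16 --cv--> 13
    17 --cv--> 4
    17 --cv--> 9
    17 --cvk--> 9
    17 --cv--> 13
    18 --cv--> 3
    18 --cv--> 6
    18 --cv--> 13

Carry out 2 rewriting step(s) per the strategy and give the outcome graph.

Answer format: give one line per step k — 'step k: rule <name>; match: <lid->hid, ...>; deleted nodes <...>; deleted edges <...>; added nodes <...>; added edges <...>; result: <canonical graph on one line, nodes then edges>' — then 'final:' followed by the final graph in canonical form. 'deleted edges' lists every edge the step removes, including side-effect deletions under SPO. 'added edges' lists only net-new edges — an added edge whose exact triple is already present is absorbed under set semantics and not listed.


step 1: rule r1; match: 0->16, 1->2, 2->3, 3->13; deleted nodes 16; deleted edges (16,2,cv); (16,3,cv); (16,13,cv); added nodes 19, 20, 21, 22, 23, 24, 25; added edges (22,2,cv); (22,19,cv); (22,21,cv); (23,3,cv); (23,19,cv); (23,20,cv); (24,13,cv); (24,20,cv); (24,21,cv); (25,19,cv); (25,20,cv); (25,21,cv); result: nodes: 0:V, 2:V, 3:V, 4:V, 6:V, 9:V, 13:V, 17:T, 18:T, 19:V, 20:V, 21:V, 22:T, 23:T, 24:T, 25:T edges: (17,4,cv); (17,9,cv); (17,9,cvk); (17,13,cv); (18,3,cv); (18,6,cv); (18,13,cv); (22,2,cv); (22,19,cv); (22,21,cv); (23,3,cv); (23,19,cv); (23,20,cv); (24,13,cv); (24,20,cv); (24,21,cv); (25,19,cv); (25,20,cv); (25,21,cv)
step 2: rule r1; match: 0->17, 1->4, 2->9, 3->13; deleted nodes 17; deleted edges (17,4,cv); (17,9,cv); (17,9,cvk); (17,13,cv); added nodes 26, 27, 28, 29, 30, 31, 32; added edges (29,4,cv); (29,26,cv); (29,28,cv); (30,9,cv); (30,26,cv); (30,27,cv); (31,13,cv); (31,27,cv); (31,28,cv); (32,26,cv); (32,27,cv); (32,28,cv); result: nodes: 0:V, 2:V, 3:V, 4:V, 6:V, 9:V, 13:V, 18:T, 19:V, 20:V, 21:V, 22:T, 23:T, 24:T, 25:T, 26:V, 27:V, 28:V, 29:T, 30:T, 31:T, 32:T edges: (18,3,cv); (18,6,cv); (18,13,cv); (22,2,cv); (22,19,cv); (22,21,cv); (23,3,cv); (23,19,cv); (23,20,cv); (24,13,cv); (24,20,cv); (24,21,cv); (25,19,cv); (25,20,cv); (25,21,cv); (29,4,cv); (29,26,cv); (29,28,cv); (30,9,cv); (30,26,cv); (30,27,cv); (31,13,cv); (31,27,cv); (31,28,cv); (32,26,cv); (32,27,cv); (32,28,cv)
final:
nodes: 0:V, 2:V, 3:V, 4:V, 6:V, 9:V, 13:V, 18:T, 19:V, 20:V, 21:V, 22:T, 23:T, 24:T, 25:T, 26:V, 27:V, 28:V, 29:T, 30:T, 31:T, 32:T
edges: (18,3,cv); (18,6,cv); (18,13,cv); (22,2,cv); (22,19,cv); (22,21,cv); (23,3,cv); (23,19,cv); (23,20,cv); (24,13,cv); (24,20,cv); (24,21,cv); (25,19,cv); (25,20,cv); (25,21,cv); (29,4,cv); (29,26,cv); (29,28,cv); (30,9,cv); (30,26,cv); (30,27,cv); (31,13,cv); (31,27,cv); (31,28,cv); (32,26,cv); (32,27,cv); (32,28,cv)


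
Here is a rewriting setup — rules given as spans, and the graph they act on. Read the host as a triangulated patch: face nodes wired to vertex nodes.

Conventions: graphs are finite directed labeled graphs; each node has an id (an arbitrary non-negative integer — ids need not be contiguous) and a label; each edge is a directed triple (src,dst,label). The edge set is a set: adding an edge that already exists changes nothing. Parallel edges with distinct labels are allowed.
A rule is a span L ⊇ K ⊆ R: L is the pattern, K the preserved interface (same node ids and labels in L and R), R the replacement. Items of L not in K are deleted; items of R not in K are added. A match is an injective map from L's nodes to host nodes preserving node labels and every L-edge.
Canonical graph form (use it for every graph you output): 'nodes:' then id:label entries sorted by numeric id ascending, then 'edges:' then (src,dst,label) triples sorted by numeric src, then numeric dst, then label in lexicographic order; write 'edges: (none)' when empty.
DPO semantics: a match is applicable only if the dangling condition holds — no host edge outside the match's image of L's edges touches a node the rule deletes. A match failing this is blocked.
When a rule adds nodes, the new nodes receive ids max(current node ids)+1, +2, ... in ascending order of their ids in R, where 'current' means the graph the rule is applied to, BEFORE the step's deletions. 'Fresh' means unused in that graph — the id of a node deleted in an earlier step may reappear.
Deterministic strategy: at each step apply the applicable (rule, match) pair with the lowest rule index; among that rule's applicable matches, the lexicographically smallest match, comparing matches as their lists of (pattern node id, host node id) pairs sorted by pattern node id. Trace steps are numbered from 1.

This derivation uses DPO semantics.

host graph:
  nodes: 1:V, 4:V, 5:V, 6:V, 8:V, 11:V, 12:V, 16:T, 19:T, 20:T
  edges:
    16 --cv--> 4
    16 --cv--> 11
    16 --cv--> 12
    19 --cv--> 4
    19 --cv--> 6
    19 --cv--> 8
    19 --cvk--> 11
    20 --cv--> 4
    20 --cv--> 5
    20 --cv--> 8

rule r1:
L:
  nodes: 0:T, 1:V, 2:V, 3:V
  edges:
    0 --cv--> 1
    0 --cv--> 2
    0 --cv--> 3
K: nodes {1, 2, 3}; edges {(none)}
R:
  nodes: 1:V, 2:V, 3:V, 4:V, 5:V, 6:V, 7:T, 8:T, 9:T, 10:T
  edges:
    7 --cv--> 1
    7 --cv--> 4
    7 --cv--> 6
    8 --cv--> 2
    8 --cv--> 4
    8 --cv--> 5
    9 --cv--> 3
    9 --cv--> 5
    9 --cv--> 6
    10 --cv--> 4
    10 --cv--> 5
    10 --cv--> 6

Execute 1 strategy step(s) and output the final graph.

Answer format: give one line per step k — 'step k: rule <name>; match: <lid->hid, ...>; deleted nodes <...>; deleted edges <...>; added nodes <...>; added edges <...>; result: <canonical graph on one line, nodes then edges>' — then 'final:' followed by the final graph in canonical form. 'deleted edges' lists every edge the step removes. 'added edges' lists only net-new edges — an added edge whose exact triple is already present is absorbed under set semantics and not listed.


step 1: rule r1; match: 0->16, 1->4, 2->11, 3->12; deleted nodes 16; deleted edges (16,4,cv); (16,11,cv); (16,12,cv); added nodes 21, 22, 23, 24, 25, 26, 27; added edges (24,4,cv); (24,21,cv); (24,23,cv); (25,11,cv); (25,21,cv); (25,22,cv); (26,12,cv); (26,22,cv); (26,23,cv); (27,21,cv); (27,22,cv); (27,23,cv); result: nodes: 1:V, 4:V, 5:V, 6:V, 8:V, 11:V, 12:V, 19:T, 20:T, 21:V, 22:V, 23:V, 24:T, 25:T, 26:T, 27:T edges: (19,4,cv); (19,6,cv); (19,8,cv); (19,11,cvk); (20,4,cv); (20,5,cv); (20,8,cv); (24,4,cv); (24,21,cv); (24,23,cv); (25,11,cv); (25,21,cv); (25,22,cv); (26,12,cv); (26,22,cv); (26,23,cv); (27,21,cv); (27,22,cv); (27,23,cv)
final:
nodes: 1:V, 4:V, 5:V, 6:V, 8:V, 11:V, 12:V, 19:T, 20:T, 21:V, 22:V, 23:V, 24:T, 25:T, 26:T, 27:T
edges: (19,4,cv); (19,6,cv); (19,8,cv); (19,11,cvk); (20,4,cv); (20,5,cv); (20,8,cv); (24,4,cv); (24,21,cv); (24,23,cv); (25,11,cv); (25,21,cv); (25,22,cv); (26,12,cv); (26,22,cv); (26,23,cv); (27,21,cv); (27,22,cv); (27,23,cv)


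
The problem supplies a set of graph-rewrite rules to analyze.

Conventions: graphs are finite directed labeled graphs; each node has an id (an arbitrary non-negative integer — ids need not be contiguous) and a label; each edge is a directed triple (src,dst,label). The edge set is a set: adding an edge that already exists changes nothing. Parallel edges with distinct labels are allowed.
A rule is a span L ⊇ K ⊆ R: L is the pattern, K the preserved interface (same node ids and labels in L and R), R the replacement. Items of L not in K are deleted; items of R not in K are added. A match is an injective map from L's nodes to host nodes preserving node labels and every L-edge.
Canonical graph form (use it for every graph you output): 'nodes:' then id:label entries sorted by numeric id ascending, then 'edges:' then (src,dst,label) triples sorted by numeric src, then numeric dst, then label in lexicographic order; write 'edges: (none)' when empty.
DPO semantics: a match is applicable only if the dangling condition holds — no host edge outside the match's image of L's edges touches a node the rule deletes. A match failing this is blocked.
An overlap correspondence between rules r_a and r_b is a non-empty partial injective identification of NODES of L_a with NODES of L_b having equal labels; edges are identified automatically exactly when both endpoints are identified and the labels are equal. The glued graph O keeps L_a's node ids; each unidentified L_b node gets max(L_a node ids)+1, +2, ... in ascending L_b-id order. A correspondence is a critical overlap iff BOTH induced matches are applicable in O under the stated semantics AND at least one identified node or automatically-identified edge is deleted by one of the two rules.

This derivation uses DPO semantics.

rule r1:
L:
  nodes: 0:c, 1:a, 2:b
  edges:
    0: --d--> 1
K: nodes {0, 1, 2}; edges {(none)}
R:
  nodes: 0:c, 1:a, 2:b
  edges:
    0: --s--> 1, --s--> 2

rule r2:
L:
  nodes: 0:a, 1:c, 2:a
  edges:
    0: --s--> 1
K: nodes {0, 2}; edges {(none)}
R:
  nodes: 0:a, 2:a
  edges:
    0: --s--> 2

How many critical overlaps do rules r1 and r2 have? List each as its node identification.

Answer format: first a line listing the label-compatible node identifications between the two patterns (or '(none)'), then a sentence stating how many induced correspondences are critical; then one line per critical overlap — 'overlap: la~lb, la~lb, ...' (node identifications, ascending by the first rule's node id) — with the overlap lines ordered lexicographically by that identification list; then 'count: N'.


label-compatible node identifications between L(r1) and L(r2): 0~1, 1~0, 1~2
0 of the induced correspondences are critical overlaps of r1 and r2.
count: 0


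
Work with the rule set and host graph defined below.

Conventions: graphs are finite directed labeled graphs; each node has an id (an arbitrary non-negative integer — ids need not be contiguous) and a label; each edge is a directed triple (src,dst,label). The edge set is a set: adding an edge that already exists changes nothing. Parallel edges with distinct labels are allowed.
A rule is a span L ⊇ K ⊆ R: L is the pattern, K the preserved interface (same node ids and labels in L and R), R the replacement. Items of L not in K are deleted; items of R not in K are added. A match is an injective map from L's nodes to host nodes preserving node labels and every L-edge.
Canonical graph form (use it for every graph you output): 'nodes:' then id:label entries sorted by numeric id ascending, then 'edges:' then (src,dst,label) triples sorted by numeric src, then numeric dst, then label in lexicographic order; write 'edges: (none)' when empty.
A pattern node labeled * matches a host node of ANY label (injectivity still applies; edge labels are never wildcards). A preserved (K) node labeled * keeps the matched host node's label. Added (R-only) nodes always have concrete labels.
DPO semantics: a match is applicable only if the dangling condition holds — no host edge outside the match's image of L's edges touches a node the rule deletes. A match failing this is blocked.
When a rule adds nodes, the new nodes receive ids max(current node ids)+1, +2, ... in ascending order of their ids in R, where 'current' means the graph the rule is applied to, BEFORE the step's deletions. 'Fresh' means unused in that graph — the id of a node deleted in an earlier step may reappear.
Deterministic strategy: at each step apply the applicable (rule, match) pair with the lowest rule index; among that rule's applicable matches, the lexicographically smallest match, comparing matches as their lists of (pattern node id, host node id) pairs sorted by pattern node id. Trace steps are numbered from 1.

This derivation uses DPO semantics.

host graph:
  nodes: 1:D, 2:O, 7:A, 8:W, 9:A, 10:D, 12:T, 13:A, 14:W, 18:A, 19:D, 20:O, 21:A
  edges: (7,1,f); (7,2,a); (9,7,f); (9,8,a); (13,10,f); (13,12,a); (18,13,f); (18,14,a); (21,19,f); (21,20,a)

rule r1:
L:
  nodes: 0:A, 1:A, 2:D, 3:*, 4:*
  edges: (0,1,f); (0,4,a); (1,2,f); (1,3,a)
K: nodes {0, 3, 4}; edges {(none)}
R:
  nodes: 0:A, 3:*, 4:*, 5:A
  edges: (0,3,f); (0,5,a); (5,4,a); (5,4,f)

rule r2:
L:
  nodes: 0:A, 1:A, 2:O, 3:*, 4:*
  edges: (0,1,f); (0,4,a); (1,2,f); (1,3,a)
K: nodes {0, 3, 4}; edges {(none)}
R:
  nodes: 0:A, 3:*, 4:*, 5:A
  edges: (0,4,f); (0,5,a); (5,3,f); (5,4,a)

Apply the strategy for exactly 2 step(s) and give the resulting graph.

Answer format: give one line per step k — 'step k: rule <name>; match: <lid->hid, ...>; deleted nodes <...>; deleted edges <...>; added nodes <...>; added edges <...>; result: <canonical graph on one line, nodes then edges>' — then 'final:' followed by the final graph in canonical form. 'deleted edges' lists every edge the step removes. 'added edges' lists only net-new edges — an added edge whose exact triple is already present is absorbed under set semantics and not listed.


step 1: rule r1; match: 0->9, 1->7, 2->1, 3->2, 4->8; deleted nodes 1, 7; deleted edges (7,1,f); (7,2,a); (9,7,f); (9,8,a); added nodes 22; added edges (9,2,f); (9,22,a); (22,8,a); (22,8,f); result: nodes: 2:O, 8:W, 9:A, 10:D, 12:T, 13:A, 14:W, 18:A, 19:D, 20:O, 21:A, 22:A edges: (9,2,f); (9,22,a); (13,10,f); (13,12,a); (18,13,f); (18,14,a); (21,19,f); (21,20,a); (22,8,a); (22,8,f)
step 2: rule r1; match: 0->18, 1->13, 2->10, 3->12, 4->14; deleted nodes 10, 13; deleted edges (13,10,f); (13,12,a); (18,13,f); (18,14,a); added nodes 23; added edges (18,12,f); (18,23,a); (23,14,a); (23,14,f); result: nodes: 2:O, 8:W, 9:A, 12:T, 14:W, 18:A, 19:D, 20:O, 21:A, 22:A, 23:A edges: (9,2,f); (9,22,a); (18,12,f); (18,23,a); (21,19,f); (21,20,a); (22,8,a); (22,8,f); (23,14,a); (23,14,f)
final:
nodes: 2:O, 8:W, 9:A, 12:T, 14:W, 18:A, 19:D, 20:O, 21:A, 22:A, 23:A
edges: (9,2,f); (9,22,a); (18,12,f); (18,23,a); (21,19,f); (21,20,a); (22,8,a); (22,8,f); (23,14,a); (23,14,f)


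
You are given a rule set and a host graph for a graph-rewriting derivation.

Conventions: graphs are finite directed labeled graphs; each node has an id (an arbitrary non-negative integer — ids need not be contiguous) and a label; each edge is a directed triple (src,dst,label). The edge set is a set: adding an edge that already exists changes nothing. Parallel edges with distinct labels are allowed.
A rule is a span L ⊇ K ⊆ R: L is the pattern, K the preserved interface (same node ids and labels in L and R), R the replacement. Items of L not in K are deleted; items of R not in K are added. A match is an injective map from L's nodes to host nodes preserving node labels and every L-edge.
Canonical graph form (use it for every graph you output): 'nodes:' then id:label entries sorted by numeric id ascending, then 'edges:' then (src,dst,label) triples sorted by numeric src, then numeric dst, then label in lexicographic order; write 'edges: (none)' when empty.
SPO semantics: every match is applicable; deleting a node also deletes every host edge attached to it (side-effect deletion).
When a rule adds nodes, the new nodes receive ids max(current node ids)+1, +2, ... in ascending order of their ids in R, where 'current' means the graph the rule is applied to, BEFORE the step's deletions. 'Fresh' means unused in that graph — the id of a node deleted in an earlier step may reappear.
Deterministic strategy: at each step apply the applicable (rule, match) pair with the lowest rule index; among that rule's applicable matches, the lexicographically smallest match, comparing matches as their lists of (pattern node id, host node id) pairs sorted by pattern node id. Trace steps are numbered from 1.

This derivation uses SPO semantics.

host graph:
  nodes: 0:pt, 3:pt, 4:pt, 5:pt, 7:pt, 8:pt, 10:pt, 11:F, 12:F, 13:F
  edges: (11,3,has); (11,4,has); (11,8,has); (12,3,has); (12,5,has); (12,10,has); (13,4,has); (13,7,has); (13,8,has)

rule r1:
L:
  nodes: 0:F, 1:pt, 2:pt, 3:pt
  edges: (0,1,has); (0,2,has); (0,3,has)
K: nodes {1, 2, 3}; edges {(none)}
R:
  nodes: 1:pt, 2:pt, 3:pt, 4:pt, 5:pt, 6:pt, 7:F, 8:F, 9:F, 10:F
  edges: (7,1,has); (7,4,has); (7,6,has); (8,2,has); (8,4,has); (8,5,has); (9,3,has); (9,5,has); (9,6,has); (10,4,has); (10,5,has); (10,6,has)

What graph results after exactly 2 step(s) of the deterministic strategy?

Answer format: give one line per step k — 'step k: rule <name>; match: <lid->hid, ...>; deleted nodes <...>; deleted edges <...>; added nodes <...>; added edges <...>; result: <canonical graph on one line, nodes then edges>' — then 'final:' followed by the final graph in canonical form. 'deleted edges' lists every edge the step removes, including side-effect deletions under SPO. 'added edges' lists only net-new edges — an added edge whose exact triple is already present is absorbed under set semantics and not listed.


step 1: rule r1; match: 0->11, 1->3, 2->4, 3->8; deleted nodes 11; deleted edges (11,3,has); (11,4,has); (11,8,has); added nodes 14, 15, 16, 17, 18, 19, 20; added edges (17,3,has); (17,14,has); (17,16,has); (18,4,has); (18,14,has); (18,15,has); (19,8,has); (19,15,has); (19,16,has); (20,14,has); (20,15,has); (20,16,has); result: nodes: 0:pt, 3:pt, 4:pt, 5:pt, 7:pt, 8:pt, 10:pt, 12:F, 13:F, 14:pt, 15:pt, 16:pt, 17:F, 18:F, 19:F, 20:F edges: (12,3,has); (12,5,has); (12,10,has); (13,4,has); (13,7,has); (13,8,has); (17,3,has); (17,14,has); (17,16,has); (18,4,has); (18,14,has); (18,15,has); (19,8,has); (19,15,has); (19,16,has); (20,14,has); (20,15,has); (20,16,has)
step 2: rule r1; match: 0->12, 1->3, 2->5, 3->10; deleted nodes 12; deleted edges (12,3,has); (12,5,has); (12,10,has); added nodes 21, 22, 23, 24, 25, 26, 27; added edges (24,3,has); (24,21,has); (24,23,has); (25,5,has); (25,21,has); (25,22,has); (26,10,has); (26,22,has); (26,23,has); (27,21,has); (27,22,has); (27,23,has); result: nodes: 0:pt, 3:pt, 4:pt, 5:pt, 7:pt, 8:pt, 10:pt, 13:F, 14:pt, 15:pt, 16:pt, 17:F, 18:F, 19:F, 20:F, 21:pt, 22:pt, 23:pt, 24:F, 25:F, 26:F, 27:F edges: (13,4,has); (13,7,has); (13,8,has); (17,3,has); (17,14,has); (17,16,has); (18,4,has); (18,14,has); (18,15,has); (19,8,has); (19,15,has); (19,16,has); (20,14,has); (20,15,has); (20,16,has); (24,3,has); (24,21,has); (24,23,has); (25,5,has); (25,21,has); (25,22,has); (26,10,has); (26,22,has); (26,23,has); (27,21,has); (27,22,has); (27,23,has)
final:
nodes: 0:pt, 3:pt, 4:pt, 5:pt, 7:pt, 8:pt, 10:pt, 13:F, 14:pt, 15:pt, 16:pt, 17:F, 18:F, 19:F, 20:F, 21:pt, 22:pt, 23:pt, 24:F, 25:F, 26:F, 27:F
edges: (13,4,has); (13,7,has); (13,8,has); (17,3,has); (17,14,has); (17,16,has); (18,4,has); (18,14,has); (18,15,has); (19,8,has); (19,15,has); (19,16,has); (20,14,has); (20,15,has); (20,16,has); (24,3,has); (24,21,has); (24,23,has); (25,5,has); (25,21,has); (25,22,has); (26,10,has); (26,22,has); (26,23,has); (27,21,has); (27,22,has); (27,23,has)


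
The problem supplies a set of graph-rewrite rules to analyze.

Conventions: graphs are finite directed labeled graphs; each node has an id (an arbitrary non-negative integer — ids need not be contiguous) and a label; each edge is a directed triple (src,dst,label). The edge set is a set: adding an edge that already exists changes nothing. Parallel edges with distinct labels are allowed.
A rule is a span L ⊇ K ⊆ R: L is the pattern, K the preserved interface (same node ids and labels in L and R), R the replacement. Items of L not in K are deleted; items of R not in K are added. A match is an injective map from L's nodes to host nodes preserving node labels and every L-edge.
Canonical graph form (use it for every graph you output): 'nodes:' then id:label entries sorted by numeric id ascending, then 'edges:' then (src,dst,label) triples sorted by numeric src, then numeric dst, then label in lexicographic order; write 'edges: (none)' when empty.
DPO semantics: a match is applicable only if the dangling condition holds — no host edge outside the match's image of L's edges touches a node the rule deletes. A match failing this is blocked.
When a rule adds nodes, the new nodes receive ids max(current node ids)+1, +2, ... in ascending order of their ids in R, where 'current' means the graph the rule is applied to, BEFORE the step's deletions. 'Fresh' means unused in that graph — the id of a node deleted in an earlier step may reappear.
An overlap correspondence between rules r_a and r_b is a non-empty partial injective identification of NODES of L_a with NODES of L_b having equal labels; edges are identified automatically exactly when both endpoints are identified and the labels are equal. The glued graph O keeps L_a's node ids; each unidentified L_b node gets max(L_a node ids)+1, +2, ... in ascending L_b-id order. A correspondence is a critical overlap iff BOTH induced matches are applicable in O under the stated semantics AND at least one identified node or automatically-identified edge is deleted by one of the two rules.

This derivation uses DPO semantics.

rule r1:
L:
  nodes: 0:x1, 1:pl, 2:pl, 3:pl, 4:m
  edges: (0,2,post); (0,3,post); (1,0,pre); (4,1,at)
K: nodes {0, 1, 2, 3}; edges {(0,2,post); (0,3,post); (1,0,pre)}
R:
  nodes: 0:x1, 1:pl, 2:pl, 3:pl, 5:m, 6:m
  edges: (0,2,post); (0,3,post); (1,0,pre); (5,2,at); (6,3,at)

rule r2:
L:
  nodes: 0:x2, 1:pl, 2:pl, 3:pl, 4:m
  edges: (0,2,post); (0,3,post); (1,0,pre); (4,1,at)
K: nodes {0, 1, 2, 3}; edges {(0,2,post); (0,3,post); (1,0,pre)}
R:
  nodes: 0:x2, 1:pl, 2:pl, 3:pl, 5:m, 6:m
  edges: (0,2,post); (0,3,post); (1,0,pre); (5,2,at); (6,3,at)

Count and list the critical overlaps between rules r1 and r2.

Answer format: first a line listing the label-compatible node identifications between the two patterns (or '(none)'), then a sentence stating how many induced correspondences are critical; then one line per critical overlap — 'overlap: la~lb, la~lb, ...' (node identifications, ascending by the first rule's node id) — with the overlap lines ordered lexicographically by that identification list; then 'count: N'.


label-compatible node identifications between L(r1) and L(r2): 1~1, 1~2, 1~3, 2~1, 2~2, 2~3, 3~1, 3~2, 3~3, 4~4
7 of the induced correspondences are critical overlaps of r1 and r2.
overlap: 1~1, 2~2, 3~3, 4~4
overlap: 1~1, 2~2, 4~4
overlap: 1~1, 2~3, 3~2, 4~4
overlap: 1~1, 2~3, 4~4
overlap: 1~1, 3~2, 4~4
overlap: 1~1, 3~3, 4~4
overlap: 1~1, 4~4
count: 7


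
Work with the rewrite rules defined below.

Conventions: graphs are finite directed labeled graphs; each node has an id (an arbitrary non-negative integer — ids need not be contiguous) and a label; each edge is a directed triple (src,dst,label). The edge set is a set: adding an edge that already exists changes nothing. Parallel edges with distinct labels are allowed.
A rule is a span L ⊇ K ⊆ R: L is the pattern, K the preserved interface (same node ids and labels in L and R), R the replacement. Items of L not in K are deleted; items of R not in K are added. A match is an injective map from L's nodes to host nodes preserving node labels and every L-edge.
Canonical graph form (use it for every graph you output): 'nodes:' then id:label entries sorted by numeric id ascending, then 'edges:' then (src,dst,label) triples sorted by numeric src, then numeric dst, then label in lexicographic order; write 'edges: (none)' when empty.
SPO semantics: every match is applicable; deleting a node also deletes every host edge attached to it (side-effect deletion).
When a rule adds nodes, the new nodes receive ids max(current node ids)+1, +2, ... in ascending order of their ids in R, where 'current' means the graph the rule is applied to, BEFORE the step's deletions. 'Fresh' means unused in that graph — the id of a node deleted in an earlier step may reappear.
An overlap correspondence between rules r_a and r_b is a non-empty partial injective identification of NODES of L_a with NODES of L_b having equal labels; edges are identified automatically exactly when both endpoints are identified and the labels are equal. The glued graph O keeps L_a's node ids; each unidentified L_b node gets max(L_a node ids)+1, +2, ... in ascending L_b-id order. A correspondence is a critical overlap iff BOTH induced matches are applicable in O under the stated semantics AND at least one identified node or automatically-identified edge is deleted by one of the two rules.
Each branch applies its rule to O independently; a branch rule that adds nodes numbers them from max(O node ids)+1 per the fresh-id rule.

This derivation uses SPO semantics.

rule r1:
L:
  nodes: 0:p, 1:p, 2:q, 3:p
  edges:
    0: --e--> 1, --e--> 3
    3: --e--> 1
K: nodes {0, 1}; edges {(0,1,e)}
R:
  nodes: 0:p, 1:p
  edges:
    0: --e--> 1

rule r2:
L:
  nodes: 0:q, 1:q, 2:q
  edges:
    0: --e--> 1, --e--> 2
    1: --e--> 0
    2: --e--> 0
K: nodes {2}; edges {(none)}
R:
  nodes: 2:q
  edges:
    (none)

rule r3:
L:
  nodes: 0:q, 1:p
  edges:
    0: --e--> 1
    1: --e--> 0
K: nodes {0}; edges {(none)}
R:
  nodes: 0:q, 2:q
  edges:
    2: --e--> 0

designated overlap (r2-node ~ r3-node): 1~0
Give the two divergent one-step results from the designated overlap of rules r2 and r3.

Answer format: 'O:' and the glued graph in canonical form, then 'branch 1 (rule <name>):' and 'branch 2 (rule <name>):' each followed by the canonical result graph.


O:
nodes: 0:q, 1:q, 2:q, 3:p
edges: (0,1,e); (0,2,e); (1,0,e); (1,3,e); (2,0,e); (3,1,e)
branch 1 (rule r2):
nodes: 2:q, 3:p
edges: (none)
branch 2 (rule r3):
nodes: 0:q, 1:q, 2:q, 4:q
edges: (0,1,e); (0,2,e); (1,0,e); (2,0,e); (4,1,e)


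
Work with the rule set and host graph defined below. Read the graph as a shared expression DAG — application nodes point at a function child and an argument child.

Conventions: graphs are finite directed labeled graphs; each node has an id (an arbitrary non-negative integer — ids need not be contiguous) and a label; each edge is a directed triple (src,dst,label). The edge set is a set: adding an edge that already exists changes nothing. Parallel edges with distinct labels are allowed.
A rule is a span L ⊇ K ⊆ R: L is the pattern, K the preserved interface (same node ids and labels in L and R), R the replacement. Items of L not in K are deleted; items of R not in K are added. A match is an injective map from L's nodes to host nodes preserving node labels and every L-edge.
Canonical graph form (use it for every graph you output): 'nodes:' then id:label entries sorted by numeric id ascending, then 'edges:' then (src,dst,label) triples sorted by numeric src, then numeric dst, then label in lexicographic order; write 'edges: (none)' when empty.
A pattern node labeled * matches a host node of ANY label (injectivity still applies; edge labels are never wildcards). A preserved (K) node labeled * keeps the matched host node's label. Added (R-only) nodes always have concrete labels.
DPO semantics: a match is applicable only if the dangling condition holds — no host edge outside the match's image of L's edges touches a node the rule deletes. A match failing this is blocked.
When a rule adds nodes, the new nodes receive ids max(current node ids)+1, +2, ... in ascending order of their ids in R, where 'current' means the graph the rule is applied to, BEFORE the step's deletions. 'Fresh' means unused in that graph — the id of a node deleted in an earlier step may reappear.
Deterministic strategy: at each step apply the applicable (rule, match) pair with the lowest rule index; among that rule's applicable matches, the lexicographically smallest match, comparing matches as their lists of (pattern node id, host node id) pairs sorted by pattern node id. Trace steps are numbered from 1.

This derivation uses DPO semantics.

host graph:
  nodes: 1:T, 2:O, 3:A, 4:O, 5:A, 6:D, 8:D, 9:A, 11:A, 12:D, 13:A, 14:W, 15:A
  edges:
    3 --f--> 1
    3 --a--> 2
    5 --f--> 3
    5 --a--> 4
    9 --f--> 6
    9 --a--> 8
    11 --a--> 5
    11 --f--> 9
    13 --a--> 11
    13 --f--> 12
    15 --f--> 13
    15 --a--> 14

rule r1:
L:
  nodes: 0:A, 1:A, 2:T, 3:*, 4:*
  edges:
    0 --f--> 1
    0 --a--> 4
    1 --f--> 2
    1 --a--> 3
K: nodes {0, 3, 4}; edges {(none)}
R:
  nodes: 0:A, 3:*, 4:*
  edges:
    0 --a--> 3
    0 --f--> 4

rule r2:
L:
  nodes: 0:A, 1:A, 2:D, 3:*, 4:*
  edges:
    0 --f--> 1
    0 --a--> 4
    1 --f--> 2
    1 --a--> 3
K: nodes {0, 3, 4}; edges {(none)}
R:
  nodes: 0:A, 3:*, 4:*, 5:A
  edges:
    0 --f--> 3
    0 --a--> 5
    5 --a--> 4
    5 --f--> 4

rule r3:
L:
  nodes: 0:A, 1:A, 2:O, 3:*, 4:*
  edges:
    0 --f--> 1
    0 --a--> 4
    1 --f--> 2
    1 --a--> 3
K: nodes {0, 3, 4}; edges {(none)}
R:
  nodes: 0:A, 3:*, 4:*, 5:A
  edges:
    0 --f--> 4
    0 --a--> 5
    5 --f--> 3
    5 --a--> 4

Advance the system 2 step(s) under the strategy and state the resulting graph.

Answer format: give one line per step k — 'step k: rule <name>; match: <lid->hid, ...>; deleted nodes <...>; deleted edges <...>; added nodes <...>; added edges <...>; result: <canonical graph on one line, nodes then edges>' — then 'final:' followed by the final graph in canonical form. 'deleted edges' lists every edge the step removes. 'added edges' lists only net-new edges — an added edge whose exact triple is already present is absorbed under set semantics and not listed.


step 1: rule r1; match: 0->5, 1->3, 2->1, 3->2, 4->4; deleted nodes 1, 3; deleted edges (3,1,f); (3,2,a); (5,3,f); (5,4,a); added nodes (none); added edges (5,2,a); (5,4,f); result: nodes: 2:O, 4:O, 5:A, 6:D, 8:D, 9:A, 11:A, 12:D, 13:A, 14:W, 15:A edges: (5,2,a); (5,4,f); (9,6,f); (9,8,a); (11,5,a); (11,9,f); (13,11,a); (13,12,f); (15,13,f); (15,14,a)
step 2: rule r2; match: 0->11, 1->9, 2->6, 3->8, 4->5; deleted nodes 6, 9; deleted edges (9,6,f); (9,8,a); (11,5,a); (11,9,f); added nodes 16; added edges (11,8,f); (11,16,a); (16,5,a); (16,5,f); result: nodes: 2:O, 4:O, 5:A, 8:D, 11:A, 12:D, 13:A, 14:W, 15:A, 16:A edges: (5,2,a); (5,4,f); (11,8,f); (11,16,a); (13,11,a); (13,12,f); (15,13,f); (15,14,a); (16,5,a); (16,5,f)
final:
nodes: 2:O, 4:O, 5:A, 8:D, 11:A, 12:D, 13:A, 14:W, 15:A, 16:A
edges: (5,2,a); (5,4,f); (11,8,f); (11,16,a); (13,11,a); (13,12,f); (15,13,f); (15,14,a); (16,5,a); (16,5,f)
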